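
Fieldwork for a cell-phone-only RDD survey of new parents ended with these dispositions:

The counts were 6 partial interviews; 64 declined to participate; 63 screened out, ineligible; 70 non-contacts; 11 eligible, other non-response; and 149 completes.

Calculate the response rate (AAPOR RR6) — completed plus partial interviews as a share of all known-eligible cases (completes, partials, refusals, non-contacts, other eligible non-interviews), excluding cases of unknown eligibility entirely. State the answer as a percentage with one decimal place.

Numerator → 149 + 6 = 155
Base → 149 + 6 + 64 + 70 + 11 = 300
RR6 = 155 / 300 = 0.5167

51.7%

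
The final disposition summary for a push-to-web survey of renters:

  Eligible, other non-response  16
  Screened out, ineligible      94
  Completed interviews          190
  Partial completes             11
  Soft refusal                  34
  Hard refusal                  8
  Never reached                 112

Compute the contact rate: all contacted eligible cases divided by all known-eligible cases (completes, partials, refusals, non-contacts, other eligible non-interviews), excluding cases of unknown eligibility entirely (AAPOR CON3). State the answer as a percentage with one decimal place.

69.8%

Refusals = 8 + 34 = 42
Numerator: 190 + 11 + 42 + 16 = 259
Denom: 190 + 11 + 42 + 112 + 16 = 371
CON3 = 259 / 371 = 0.6981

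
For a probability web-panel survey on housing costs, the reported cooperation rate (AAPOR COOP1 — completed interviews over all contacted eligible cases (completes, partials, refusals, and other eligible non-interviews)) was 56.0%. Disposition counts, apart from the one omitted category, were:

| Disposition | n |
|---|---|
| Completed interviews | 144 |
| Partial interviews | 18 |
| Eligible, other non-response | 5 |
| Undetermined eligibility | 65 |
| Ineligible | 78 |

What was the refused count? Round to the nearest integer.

COOP1 = 144 / D = 0.560
D = 144 / 0.560 = 257.1
Remaining denominator categories sum to 167
refused = 257.1 − 167 ≈ 90

90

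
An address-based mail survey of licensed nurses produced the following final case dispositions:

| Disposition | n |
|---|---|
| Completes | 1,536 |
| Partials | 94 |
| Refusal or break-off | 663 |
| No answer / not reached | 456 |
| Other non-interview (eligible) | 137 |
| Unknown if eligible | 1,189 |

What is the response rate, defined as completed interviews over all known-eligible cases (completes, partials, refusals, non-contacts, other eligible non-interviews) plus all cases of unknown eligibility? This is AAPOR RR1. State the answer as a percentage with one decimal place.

37.7%

Top: 1536
Base: 1536 + 94 + 663 + 456 + 137 + 1189 = 4075
RR1 = 1536 / 4075 = 0.3769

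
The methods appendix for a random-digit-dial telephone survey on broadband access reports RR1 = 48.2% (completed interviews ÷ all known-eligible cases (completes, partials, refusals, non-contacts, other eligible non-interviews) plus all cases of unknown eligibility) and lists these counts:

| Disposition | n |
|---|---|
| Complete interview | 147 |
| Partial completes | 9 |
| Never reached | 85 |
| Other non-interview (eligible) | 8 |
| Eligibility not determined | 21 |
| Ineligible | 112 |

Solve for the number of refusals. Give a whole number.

RR1 = 147 / D = 0.482
D = 147 / 0.482 = 305.0
Other denominator terms total 270
refusals = 305.0 − 270 ≈ 35

35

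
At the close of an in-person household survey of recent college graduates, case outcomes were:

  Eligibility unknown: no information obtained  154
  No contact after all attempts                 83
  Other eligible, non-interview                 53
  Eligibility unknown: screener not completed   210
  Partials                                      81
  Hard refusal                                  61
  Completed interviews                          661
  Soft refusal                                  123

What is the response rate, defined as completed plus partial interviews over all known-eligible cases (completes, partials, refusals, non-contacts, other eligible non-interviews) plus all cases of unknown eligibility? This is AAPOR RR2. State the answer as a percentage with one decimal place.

Refusal or break-off = 61 + 123 = 184
Undetermined eligibility = 210 + 154 = 364
Num → 661 + 81 = 742
Denom → 661 + 81 + 184 + 83 + 53 + 364 = 1426
RR2 = 742 / 1426 = 0.5203

52.0%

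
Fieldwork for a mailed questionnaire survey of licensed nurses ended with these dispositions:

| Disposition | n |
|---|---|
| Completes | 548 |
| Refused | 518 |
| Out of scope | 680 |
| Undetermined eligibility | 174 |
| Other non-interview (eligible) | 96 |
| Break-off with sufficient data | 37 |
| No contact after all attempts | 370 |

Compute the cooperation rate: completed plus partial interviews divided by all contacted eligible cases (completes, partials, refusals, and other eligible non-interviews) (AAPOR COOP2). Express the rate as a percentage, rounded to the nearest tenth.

48.8%

Top = 548 + 37 = 585
Denominator = 548 + 37 + 518 + 96 = 1199
COOP2 = 585 / 1199 = 0.4879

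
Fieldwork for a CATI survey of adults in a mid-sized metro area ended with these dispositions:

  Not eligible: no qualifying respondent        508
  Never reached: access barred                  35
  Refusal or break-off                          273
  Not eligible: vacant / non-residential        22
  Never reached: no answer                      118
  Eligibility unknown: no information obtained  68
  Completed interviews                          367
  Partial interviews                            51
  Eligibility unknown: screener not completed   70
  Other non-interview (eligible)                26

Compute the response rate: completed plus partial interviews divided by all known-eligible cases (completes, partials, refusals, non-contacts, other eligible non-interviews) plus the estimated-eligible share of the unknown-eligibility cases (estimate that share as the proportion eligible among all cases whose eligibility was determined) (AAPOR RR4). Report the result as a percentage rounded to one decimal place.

No answer / not reached = 118 + 35 = 153
Eligibility not determined = 70 + 68 = 138
Out of scope = 508 + 22 = 530
Numerator → 367 + 51 = 418
Known eligible → 367 + 51 + 273 + 153 + 26 = 870
e = 870 / (870 + 530) = 870 / 1400 = 0.6214
e × U → 0.6214 × 138 = 85.75
Denom → 870 + 85.75 = 955.75
RR4 = 418 / 955.75 = 0.4374

43.7%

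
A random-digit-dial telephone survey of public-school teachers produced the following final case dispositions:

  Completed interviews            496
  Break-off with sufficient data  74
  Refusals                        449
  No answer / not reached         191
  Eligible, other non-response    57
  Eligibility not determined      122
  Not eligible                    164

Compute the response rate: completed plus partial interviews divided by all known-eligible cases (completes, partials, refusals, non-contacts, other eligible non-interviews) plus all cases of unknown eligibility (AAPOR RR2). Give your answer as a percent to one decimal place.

Numerator: 496 + 74 = 570
Denominator: 496 + 74 + 449 + 191 + 57 + 122 = 1389
RR2 = 570 / 1389 = 0.4104

41.0%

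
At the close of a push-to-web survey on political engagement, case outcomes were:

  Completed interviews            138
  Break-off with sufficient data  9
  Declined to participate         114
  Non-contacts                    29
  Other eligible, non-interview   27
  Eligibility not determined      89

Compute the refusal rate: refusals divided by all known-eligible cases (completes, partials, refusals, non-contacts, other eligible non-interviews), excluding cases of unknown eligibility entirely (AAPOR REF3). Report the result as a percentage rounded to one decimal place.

Numerator: 114
Denom: 138 + 9 + 114 + 29 + 27 = 317
REF3 = 114 / 317 = 0.3596

36.0%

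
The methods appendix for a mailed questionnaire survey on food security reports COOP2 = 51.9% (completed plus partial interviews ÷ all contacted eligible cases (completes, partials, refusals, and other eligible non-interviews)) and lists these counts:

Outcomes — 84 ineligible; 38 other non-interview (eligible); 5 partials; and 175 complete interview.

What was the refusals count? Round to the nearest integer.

129

Numerator: 175 + 5 = 180
COOP2 = 180 / D = 0.519
D = 180 / 0.519 = 346.8
Rest of base = 218
refusals = 346.8 − 218 ≈ 129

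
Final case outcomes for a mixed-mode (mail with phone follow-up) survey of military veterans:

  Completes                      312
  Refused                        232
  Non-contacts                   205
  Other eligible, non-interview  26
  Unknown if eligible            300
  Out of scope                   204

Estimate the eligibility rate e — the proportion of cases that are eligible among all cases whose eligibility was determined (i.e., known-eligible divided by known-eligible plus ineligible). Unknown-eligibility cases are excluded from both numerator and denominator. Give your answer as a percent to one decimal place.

Known eligible = 312 + 232 + 205 + 26 = 775
e = 775 / (775 + 204) = 775 / 979 = 0.7916

79.2%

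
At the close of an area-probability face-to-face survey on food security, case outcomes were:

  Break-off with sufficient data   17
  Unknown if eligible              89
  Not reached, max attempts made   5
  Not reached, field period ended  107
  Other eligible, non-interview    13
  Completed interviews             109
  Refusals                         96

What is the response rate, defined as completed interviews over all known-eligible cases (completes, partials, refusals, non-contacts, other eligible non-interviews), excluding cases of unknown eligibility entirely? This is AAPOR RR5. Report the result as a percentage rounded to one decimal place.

31.4%

Never reached = 107 + 5 = 112
Top = 109
Denominator = 109 + 17 + 96 + 112 + 13 = 347
RR5 = 109 / 347 = 0.3141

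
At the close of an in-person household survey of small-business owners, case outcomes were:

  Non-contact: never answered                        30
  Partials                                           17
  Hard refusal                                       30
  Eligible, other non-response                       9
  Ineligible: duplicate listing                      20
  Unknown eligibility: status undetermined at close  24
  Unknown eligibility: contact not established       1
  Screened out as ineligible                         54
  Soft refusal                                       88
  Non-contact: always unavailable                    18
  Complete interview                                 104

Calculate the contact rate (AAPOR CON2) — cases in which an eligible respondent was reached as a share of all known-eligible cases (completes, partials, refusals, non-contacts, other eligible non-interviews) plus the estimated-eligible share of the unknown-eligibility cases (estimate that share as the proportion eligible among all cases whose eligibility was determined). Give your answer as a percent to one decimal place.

78.5%

Refusals = 30 + 88 = 118
No answer / not reached = 30 + 18 = 48
Undetermined eligibility = 1 + 24 = 25
Screened out, ineligible = 54 + 20 = 74
Top → 104 + 17 + 118 + 9 = 248
Eligible (known) → 104 + 17 + 118 + 48 + 9 = 296
e = 296 / (296 + 74) = 296 / 370 = 0.8000
Eligible share of unknowns → 0.8000 × 25 = 20.00
Denominator → 296 + 20.00 = 316.00
CON2 = 248 / 316.00 = 0.7848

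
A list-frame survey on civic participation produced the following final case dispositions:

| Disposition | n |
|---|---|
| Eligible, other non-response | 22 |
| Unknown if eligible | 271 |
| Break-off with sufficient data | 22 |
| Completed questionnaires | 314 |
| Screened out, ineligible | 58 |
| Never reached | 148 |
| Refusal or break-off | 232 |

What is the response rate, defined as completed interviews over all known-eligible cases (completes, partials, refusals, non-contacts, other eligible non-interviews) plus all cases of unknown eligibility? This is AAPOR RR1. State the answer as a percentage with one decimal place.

31.1%

Top → 314
Denom → 314 + 22 + 232 + 148 + 22 + 271 = 1009
RR1 = 314 / 1009 = 0.3112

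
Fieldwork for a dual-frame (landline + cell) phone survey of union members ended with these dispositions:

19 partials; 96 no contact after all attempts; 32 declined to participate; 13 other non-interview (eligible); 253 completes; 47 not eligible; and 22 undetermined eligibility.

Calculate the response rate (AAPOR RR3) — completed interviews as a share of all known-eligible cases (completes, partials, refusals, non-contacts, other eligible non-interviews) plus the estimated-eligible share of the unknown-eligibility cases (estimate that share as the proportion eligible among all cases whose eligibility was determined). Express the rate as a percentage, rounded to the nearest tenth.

58.5%

Top → 253
Determined eligible → 253 + 19 + 32 + 96 + 13 = 413
e = 413 / (413 + 47) = 413 / 460 = 0.8978
Eligible share of unknowns → 0.8978 × 22 = 19.75
Denominator → 413 + 19.75 = 432.75
RR3 = 253 / 432.75 = 0.5846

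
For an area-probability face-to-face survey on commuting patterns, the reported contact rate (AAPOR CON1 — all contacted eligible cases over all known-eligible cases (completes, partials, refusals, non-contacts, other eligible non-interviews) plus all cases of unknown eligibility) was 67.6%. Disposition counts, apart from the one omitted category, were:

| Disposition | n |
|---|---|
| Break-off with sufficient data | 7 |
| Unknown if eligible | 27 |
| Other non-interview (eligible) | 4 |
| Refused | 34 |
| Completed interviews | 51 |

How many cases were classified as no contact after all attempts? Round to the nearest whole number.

19

Num: 51 + 7 + 34 + 4 = 96
CON1 = 96 / D = 0.676
D = 96 / 0.676 = 142.0
Remaining denominator categories sum to 123
no contact after all attempts = 142.0 − 123 ≈ 19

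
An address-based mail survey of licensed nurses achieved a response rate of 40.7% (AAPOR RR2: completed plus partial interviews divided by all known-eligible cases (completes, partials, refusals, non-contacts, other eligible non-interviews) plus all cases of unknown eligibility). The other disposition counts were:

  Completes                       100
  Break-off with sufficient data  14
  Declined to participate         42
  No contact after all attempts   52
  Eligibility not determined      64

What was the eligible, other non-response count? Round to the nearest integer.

8

Top: 100 + 14 = 114
RR2 = 114 / D = 0.407
D = 114 / 0.407 = 280.1
Rest of base = 272
eligible, other non-response = 280.1 − 272 ≈ 8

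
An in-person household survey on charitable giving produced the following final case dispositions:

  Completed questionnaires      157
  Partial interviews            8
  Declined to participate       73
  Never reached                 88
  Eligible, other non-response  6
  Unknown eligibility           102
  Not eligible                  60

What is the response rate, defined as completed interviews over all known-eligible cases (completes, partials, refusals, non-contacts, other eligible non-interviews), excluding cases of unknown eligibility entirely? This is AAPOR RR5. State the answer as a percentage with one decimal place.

47.3%

Num → 157
Denominator → 157 + 8 + 73 + 88 + 6 = 332
RR5 = 157 / 332 = 0.4729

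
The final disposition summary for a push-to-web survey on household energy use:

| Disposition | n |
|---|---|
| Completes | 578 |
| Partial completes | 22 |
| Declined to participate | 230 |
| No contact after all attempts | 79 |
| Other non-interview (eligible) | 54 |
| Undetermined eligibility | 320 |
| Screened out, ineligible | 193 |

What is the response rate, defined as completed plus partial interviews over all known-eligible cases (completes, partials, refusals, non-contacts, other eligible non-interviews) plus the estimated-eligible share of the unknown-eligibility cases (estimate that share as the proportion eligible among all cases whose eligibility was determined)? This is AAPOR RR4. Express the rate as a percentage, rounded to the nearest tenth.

48.8%

Num → 578 + 22 = 600
Determined eligible → 578 + 22 + 230 + 79 + 54 = 963
e = 963 / (963 + 193) = 963 / 1156 = 0.8330
Eligible share of unknowns → 0.8330 × 320 = 266.56
Denom → 963 + 266.56 = 1229.56
RR4 = 600 / 1229.56 = 0.4880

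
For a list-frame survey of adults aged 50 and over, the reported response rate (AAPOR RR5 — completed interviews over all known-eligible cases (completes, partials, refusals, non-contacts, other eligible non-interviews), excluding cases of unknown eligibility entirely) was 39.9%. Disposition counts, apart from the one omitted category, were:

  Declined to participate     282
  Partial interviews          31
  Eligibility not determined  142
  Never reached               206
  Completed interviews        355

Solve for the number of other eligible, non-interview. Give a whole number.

16

RR5 = 355 / D = 0.399
D = 355 / 0.399 = 889.7
Remaining denominator categories sum to 874
other eligible, non-interview = 889.7 − 874 ≈ 16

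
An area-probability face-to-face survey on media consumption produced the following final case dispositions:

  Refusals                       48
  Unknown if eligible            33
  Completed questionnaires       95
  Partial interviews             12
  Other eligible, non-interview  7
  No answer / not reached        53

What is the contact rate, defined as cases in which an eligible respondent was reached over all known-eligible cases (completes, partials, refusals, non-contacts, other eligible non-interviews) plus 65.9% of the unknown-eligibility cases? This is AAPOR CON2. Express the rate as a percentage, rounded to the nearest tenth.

68.4%

Num → 95 + 12 + 48 + 7 = 162
Eligible (known) → 95 + 12 + 48 + 53 + 7 = 215
e × U → 0.6590 × 33 = 21.75
Denominator → 215 + 21.75 = 236.75
CON2 = 162 / 236.75 = 0.6843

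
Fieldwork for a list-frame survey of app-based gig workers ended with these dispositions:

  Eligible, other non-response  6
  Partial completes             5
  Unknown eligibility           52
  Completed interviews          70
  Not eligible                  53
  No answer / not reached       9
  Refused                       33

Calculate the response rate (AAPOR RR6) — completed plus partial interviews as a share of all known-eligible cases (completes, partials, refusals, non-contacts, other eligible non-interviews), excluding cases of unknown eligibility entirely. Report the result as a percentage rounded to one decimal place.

Top → 70 + 5 = 75
Denom → 70 + 5 + 33 + 9 + 6 = 123
RR6 = 75 / 123 = 0.6098

61.0%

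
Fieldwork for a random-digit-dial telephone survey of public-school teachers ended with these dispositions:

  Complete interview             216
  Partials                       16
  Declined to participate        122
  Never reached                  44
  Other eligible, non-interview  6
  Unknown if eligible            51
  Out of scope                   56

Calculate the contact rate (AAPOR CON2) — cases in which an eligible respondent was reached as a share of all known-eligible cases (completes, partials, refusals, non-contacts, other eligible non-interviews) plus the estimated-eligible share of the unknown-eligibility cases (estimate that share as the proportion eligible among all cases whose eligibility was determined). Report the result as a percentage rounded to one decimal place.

Numerator: 216 + 16 + 122 + 6 = 360
Determined eligible: 216 + 16 + 122 + 44 + 6 = 404
e = 404 / (404 + 56) = 404 / 460 = 0.8783
Eligible share of unknowns: 0.8783 × 51 = 44.79
Denominator: 404 + 44.79 = 448.79
CON2 = 360 / 448.79 = 0.8022

80.2%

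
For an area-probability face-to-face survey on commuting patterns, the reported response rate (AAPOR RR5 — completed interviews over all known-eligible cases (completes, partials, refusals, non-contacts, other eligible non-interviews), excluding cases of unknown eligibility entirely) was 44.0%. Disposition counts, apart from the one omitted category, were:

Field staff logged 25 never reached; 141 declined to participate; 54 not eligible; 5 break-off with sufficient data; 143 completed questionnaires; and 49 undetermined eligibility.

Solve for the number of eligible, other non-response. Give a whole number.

11

RR5 = 143 / D = 0.440
D = 143 / 0.440 = 325.0
Other denominator terms total 314
eligible, other non-response = 325.0 − 314 ≈ 11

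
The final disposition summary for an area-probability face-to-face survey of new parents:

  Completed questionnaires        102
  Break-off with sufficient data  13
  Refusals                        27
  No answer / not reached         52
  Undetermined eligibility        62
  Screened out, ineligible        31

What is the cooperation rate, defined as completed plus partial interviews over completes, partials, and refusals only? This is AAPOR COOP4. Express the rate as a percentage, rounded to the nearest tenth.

Num = 102 + 13 = 115
Denominator = 102 + 13 + 27 = 142
COOP4 = 115 / 142 = 0.8099

81.0%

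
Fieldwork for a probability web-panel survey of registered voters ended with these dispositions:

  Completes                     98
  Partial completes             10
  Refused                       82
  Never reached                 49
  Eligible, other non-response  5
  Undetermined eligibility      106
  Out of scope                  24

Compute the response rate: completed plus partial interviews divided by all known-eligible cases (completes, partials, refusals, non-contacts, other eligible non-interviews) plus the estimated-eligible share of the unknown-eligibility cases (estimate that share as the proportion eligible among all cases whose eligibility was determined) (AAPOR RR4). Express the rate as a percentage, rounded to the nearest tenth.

Top → 98 + 10 = 108
Eligible (known) → 98 + 10 + 82 + 49 + 5 = 244
e = 244 / (244 + 24) = 244 / 268 = 0.9104
Eligible share of unknowns → 0.9104 × 106 = 96.50
Denominator → 244 + 96.50 = 340.50
RR4 = 108 / 340.50 = 0.3172

31.7%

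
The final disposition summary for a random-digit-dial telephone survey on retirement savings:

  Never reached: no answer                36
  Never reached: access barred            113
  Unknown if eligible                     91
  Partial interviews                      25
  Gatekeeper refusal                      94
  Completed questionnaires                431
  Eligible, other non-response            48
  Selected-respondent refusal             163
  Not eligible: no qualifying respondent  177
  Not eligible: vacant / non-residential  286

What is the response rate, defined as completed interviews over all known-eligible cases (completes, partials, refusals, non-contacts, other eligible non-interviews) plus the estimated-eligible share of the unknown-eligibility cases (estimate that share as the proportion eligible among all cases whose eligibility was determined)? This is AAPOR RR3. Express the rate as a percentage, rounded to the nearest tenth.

44.4%

Declined to participate = 94 + 163 = 257
No answer / not reached = 36 + 113 = 149
Out of scope = 177 + 286 = 463
Numerator: 431
Eligible (known): 431 + 25 + 257 + 149 + 48 = 910
e = 910 / (910 + 463) = 910 / 1373 = 0.6628
Eligible share of unknowns: 0.6628 × 91 = 60.31
Denom: 910 + 60.31 = 970.31
RR3 = 431 / 970.31 = 0.4442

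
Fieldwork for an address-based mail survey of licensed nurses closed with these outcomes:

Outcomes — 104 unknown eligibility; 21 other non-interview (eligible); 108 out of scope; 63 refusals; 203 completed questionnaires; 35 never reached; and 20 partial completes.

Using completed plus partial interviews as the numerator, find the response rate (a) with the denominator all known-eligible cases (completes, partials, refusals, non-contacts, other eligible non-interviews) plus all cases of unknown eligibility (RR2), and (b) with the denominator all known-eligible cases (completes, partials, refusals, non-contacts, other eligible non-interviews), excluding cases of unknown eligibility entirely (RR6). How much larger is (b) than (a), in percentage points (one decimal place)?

Numerator: 203 + 20 = 223
Denominator: 203 + 20 + 63 + 35 + 21 + 104 = 446
RR2 = 223 / 446 = 0.5000
Denominator: 203 + 20 + 63 + 35 + 21 = 342
RR6 = 223 / 342 = 0.6520
Difference = 65.20 − 50.00 = 15.20 percentage points

15.2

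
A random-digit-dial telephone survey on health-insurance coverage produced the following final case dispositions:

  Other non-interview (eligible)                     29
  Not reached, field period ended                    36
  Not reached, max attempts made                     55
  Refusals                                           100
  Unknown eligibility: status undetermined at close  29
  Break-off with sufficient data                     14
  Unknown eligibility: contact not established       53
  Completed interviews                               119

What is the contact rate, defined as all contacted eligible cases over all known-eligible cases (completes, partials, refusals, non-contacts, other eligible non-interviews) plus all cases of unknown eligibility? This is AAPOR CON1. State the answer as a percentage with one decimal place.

60.2%

No answer / not reached = 36 + 55 = 91
Unknown if eligible = 53 + 29 = 82
Num: 119 + 14 + 100 + 29 = 262
Base: 119 + 14 + 100 + 91 + 29 + 82 = 435
CON1 = 262 / 435 = 0.6023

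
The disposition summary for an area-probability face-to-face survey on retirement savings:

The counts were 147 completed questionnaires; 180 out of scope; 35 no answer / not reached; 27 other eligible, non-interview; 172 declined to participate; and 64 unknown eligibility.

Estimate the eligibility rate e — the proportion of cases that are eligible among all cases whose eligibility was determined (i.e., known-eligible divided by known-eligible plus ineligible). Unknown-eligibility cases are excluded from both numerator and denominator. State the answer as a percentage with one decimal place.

67.9%

Known eligible = 147 + 172 + 35 + 27 = 381
e = 381 / (381 + 180) = 381 / 561 = 0.6791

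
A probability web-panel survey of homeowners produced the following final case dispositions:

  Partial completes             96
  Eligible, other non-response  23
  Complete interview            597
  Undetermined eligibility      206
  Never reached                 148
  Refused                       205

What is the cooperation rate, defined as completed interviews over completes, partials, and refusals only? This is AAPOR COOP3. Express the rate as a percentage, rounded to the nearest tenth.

66.5%

Numerator = 597
Denom = 597 + 96 + 205 = 898
COOP3 = 597 / 898 = 0.6648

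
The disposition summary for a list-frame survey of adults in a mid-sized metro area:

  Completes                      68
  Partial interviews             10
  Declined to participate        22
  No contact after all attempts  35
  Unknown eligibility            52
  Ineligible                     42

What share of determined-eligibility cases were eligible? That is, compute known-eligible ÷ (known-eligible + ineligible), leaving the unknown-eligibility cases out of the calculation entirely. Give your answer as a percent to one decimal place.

Known eligible: 68 + 10 + 22 + 35 = 135
e = 135 / (135 + 42) = 135 / 177 = 0.7627

76.3%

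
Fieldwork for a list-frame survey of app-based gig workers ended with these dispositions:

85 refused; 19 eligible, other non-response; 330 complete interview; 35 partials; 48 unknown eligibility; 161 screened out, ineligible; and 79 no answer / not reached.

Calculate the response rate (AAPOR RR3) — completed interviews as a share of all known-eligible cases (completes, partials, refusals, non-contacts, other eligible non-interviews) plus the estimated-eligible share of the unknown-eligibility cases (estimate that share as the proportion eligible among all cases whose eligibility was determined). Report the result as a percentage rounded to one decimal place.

56.4%

Num → 330
Determined eligible → 330 + 35 + 85 + 79 + 19 = 548
e = 548 / (548 + 161) = 548 / 709 = 0.7729
Estimated eligible among unknowns → 0.7729 × 48 = 37.10
Base → 548 + 37.10 = 585.10
RR3 = 330 / 585.10 = 0.5640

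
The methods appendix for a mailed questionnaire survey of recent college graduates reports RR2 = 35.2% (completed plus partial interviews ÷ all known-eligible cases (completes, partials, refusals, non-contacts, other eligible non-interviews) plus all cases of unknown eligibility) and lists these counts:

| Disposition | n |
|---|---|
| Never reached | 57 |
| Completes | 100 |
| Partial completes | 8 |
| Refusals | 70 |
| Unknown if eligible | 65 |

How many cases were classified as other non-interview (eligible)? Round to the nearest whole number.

7

Top → 100 + 8 = 108
RR2 = 108 / D = 0.352
D = 108 / 0.352 = 306.8
Rest of base = 300
other non-interview (eligible) = 306.8 − 300 ≈ 7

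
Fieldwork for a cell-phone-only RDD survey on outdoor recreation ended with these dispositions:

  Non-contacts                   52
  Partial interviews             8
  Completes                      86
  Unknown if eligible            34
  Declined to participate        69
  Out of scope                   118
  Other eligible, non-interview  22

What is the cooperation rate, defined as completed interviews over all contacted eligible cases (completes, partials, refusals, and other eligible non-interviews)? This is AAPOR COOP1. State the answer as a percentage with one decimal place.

46.5%

Num → 86
Denominator → 86 + 8 + 69 + 22 = 185
COOP1 = 86 / 185 = 0.4649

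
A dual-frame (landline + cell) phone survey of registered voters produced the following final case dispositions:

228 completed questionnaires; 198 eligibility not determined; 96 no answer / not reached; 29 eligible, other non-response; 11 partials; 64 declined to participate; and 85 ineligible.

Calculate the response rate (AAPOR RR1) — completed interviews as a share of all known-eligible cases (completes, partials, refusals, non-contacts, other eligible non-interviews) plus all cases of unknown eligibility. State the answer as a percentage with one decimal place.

36.4%

Top → 228
Base → 228 + 11 + 64 + 96 + 29 + 198 = 626
RR1 = 228 / 626 = 0.3642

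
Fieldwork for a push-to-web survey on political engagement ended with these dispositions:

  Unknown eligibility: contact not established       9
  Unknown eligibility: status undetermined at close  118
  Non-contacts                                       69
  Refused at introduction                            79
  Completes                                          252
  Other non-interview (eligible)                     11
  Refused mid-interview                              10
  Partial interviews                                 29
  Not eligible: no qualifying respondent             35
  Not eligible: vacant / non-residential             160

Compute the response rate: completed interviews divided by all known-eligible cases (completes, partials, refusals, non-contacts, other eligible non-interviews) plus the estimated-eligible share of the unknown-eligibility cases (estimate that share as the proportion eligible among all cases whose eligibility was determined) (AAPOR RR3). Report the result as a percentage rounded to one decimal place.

46.8%

Declined to participate = 79 + 10 = 89
Eligibility not determined = 9 + 118 = 127
Screened out, ineligible = 35 + 160 = 195
Top: 252
Known eligible: 252 + 29 + 89 + 69 + 11 = 450
e = 450 / (450 + 195) = 450 / 645 = 0.6977
Estimated eligible among unknowns: 0.6977 × 127 = 88.61
Denom: 450 + 88.61 = 538.61
RR3 = 252 / 538.61 = 0.4679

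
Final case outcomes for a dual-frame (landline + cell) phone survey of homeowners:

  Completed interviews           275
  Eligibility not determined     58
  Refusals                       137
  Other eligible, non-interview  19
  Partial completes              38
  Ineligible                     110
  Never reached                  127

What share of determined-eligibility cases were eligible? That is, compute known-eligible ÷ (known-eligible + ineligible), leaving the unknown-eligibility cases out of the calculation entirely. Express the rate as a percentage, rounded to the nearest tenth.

Determined eligible: 275 + 38 + 137 + 127 + 19 = 596
e = 596 / (596 + 110) = 596 / 706 = 0.8442

84.4%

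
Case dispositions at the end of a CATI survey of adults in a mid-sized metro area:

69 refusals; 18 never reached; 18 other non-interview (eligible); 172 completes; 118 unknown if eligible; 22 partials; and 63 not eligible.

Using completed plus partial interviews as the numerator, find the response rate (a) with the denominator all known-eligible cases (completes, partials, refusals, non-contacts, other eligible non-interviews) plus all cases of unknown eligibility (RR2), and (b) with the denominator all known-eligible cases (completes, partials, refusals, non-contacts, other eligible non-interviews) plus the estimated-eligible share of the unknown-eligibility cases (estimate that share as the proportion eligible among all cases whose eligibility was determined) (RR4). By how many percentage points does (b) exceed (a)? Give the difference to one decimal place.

Num = 172 + 22 = 194
Base = 172 + 22 + 69 + 18 + 18 + 118 = 417
RR2 = 194 / 417 = 0.4652
Known eligible = 172 + 22 + 69 + 18 + 18 = 299
e = 299 / (299 + 63) = 299 / 362 = 0.8260
Estimated eligible among unknowns = 0.8260 × 118 = 97.47
Base = 299 + 97.47 = 396.47
RR4 = 194 / 396.47 = 0.4893
Difference = 48.93 − 46.52 = 2.41 percentage points

2.4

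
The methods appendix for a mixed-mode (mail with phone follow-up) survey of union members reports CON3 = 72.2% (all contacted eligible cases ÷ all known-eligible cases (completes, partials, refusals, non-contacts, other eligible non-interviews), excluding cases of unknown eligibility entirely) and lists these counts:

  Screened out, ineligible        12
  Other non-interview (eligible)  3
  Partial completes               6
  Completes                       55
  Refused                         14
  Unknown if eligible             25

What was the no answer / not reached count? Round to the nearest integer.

30

Num: 55 + 6 + 14 + 3 = 78
CON3 = 78 / D = 0.722
D = 78 / 0.722 = 108.0
Other denominator terms total 78
no answer / not reached = 108.0 − 78 ≈ 30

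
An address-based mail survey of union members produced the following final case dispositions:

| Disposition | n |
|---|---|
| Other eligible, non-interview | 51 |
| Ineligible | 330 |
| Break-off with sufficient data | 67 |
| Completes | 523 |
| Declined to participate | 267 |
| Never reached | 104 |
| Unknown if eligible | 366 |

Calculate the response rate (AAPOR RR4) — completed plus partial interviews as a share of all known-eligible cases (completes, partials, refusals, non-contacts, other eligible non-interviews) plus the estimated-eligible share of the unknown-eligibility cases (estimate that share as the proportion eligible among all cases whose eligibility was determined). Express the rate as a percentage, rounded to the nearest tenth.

45.8%

Top → 523 + 67 = 590
Determined eligible → 523 + 67 + 267 + 104 + 51 = 1012
e = 1012 / (1012 + 330) = 1012 / 1342 = 0.7541
Estimated eligible among unknowns → 0.7541 × 366 = 276.00
Denom → 1012 + 276.00 = 1288.00
RR4 = 590 / 1288.00 = 0.4581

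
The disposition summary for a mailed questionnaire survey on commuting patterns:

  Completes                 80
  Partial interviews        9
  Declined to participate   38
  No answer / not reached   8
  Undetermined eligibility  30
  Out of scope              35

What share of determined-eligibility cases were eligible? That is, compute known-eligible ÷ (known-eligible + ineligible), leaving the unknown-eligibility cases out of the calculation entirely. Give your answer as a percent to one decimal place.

Known eligible → 80 + 9 + 38 + 8 = 135
e = 135 / (135 + 35) = 135 / 170 = 0.7941

79.4%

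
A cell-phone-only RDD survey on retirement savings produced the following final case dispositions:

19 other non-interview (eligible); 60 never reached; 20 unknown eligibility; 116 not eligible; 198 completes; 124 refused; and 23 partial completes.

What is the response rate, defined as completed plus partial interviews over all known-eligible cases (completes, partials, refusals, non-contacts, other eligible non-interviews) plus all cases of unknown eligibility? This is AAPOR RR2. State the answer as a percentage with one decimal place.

49.8%

Num → 198 + 23 = 221
Denominator → 198 + 23 + 124 + 60 + 19 + 20 = 444
RR2 = 221 / 444 = 0.4977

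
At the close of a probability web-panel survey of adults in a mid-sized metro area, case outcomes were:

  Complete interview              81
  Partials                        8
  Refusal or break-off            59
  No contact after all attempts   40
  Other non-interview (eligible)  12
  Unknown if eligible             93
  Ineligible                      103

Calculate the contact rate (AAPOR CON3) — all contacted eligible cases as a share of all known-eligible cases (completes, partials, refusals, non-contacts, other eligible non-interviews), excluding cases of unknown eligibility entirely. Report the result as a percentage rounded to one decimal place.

80.0%

Numerator = 81 + 8 + 59 + 12 = 160
Denominator = 81 + 8 + 59 + 40 + 12 = 200
CON3 = 160 / 200 = 0.8000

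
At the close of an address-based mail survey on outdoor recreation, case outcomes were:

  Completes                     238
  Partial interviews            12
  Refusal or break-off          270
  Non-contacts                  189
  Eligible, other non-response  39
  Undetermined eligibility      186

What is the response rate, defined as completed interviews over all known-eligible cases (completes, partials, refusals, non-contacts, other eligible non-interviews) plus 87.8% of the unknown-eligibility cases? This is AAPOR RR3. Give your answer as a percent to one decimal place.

26.1%

Top → 238
Eligible (known) → 238 + 12 + 270 + 189 + 39 = 748
e × U → 0.8780 × 186 = 163.31
Denom → 748 + 163.31 = 911.31
RR3 = 238 / 911.31 = 0.2612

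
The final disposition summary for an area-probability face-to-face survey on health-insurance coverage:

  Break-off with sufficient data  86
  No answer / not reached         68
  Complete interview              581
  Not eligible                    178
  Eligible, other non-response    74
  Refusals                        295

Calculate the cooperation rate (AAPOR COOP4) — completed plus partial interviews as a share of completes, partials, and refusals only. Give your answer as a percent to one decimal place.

Top → 581 + 86 = 667
Denominator → 581 + 86 + 295 = 962
COOP4 = 667 / 962 = 0.6933

69.3%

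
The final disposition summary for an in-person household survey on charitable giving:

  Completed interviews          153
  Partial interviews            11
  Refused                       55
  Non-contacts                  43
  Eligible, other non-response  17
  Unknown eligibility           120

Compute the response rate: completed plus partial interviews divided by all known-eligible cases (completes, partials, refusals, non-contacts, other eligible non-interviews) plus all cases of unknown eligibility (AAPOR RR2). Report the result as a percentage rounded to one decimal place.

41.1%

Num → 153 + 11 = 164
Denominator → 153 + 11 + 55 + 43 + 17 + 120 = 399
RR2 = 164 / 399 = 0.4110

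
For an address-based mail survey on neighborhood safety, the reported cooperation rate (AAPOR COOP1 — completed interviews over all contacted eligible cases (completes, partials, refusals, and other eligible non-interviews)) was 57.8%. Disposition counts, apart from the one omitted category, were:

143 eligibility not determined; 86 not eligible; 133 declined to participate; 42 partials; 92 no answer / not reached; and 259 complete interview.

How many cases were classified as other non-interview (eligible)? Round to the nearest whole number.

14

COOP1 = 259 / D = 0.578
D = 259 / 0.578 = 448.1
Other denominator terms total 434
other non-interview (eligible) = 448.1 − 434 ≈ 14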